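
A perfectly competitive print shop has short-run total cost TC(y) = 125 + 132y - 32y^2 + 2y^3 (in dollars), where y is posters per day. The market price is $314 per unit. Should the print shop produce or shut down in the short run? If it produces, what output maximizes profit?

Produce at y = 13

Variable cost is VC = 132y - 32y^2 + 2y^3, so AVC = VC/y = 132 - 32y + 2y^2 and MC = dTC/dy = 132 - 64y + 6y^2.
AVC is minimized where dAVC/dy = -32 + 4y = 0, at y = 8; min AVC = 132 - 32·8 + 2·8^2 = $4.
Because $314 ≥ $4, revenue can cover variable cost; the firm operates.
Set P = MC: 314 = 132 - 64y + 6y^2 → -182 - 64y + 6y^2 = 0. The roots are y = -7/3 and y = 13; the profit-maximizing output is on the rising part of MC, so y* = 13.
Check: AVC at y = 13 is $54 ≤ P, so revenue covers variable cost.
Profit = P·y − TC = 314·13 − 827 = $3255.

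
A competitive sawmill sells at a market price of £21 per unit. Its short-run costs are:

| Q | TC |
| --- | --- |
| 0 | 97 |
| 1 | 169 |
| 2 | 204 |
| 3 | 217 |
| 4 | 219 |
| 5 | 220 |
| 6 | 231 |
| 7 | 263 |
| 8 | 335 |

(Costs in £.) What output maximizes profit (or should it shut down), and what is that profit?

Profit at each row (π = 21Q − TC): Q=0: -97; Q=1: -148; Q=2: -162; Q=3: -154; Q=4: -135; Q=5: -115; Q=6: -105; Q=7: -116; Q=8: -167.
Profit is highest at Q = 0. Equivalently, the lowest AVC in the table is 134/6 ≈ £22.33 at Q = 6, and P = £21 falls below it — price never covers variable cost, so the firm shuts down and loses only its fixed cost.

Q = 0 (shut down); profit = -£97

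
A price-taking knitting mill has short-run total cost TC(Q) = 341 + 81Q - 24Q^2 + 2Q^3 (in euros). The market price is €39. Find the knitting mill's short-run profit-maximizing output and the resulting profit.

AVC = 81 - 24Q + 2Q^2 has its minimum €9 at Q = 6; price €39 clears that bar, so the firm operates.
MC = 81 - 48Q + 6Q^2. Setting P = MC and taking the root on the rising branch gives Q* = 7.
TR = 39·7 = 273. TC = 341 + 77 = 418. Profit = 273 − 418 = -€145.
By producing, the firm covers all variable cost plus €196 of fixed cost; shutting down would lose the full €341.

Profit = -€145 at Q = 7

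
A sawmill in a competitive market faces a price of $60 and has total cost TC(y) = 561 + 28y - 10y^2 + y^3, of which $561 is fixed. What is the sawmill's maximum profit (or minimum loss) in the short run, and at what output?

AVC = 28 - 10y + y^2; min AVC = $3 at y = 5. Since P = $60 ≥ min AVC, the firm produces.
MC = 28 - 20y + 3y^2. Setting P = MC and taking the root on the rising branch gives y* = 8.
TR = 60·8 = 480. TC = 561 + 96 = 657. Profit = 480 − 657 = -$177.
By producing, the firm covers all variable cost plus $384 of fixed cost; shutting down would lose the full $561.

Profit = -$177 at y = 8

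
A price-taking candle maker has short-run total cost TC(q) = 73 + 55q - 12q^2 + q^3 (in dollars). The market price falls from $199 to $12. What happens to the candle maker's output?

MC = 55 - 24q + 3q^2; the shutdown threshold is min AVC = $19 (at q = 6).
At P = $199 ≥ min AVC, set P = MC on the rising branch: q = 12.
At P = $12 < min AVC = $19, price no longer covers variable cost at any output, so the firm shuts down: q = 0.

Output falls from 12 to 0 (the firm shuts down)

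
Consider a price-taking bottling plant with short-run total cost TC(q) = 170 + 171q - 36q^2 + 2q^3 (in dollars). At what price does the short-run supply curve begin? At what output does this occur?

$9 per unit, at q = 9

The shutdown price is the minimum of AVC. VC = 171q - 36q^2 + 2q^3, so AVC = 171 - 36q + 2q^2.
At the minimum of AVC, MC = AVC. MC = 171 - 72q + 6q^2; setting MC = AVC gives 4q^2 - 36q = 0, so q = 9. min AVC = 9.
The firm shuts down for any P below $9.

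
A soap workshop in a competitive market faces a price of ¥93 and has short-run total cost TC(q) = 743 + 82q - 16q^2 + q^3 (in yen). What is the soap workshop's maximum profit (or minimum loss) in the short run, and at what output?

Profit = -¥17 at q = 11

AVC = 82 - 16q + q^2; min AVC = ¥18 at q = 8. Since P = ¥93 ≥ min AVC, the firm produces.
With MC = 82 - 32q + 3q^2, P = MC on the upward-sloping part at q* = 11.
TR = 93·11 = 1023. TC = 743 + 297 = 1040. Profit = 1023 − 1040 = -¥17.
Shutting down would mean losing the fixed cost of ¥743, so operating at a loss of ¥17 is better by ¥726.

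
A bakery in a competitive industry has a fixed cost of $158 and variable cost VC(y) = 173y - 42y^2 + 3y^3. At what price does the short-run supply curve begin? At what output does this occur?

$26 per unit, at y = 7

The firm shuts down when price falls below the minimum of average variable cost. AVC = VC/y = 173 - 42y + 3y^2.
dAVC/dy = -42 + 6y = 0 gives y = 7. min AVC = 173 - 42·7 + 3·7^2 = 26.
So the shutdown price is $26.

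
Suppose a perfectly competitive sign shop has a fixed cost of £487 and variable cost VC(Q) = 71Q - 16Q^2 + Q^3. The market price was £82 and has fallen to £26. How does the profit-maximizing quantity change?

Output falls from 11 to 9

AVC = 71 - 16Q + Q^2, minimized at Q = 8 where min AVC = £7. MC = 71 - 32Q + 3Q^2.
At P = £82 ≥ min AVC, set P = MC on the rising branch: Q = 11.
At P = £26 ≥ min AVC, set P = MC: Q = 9. The firm stays open but cuts output.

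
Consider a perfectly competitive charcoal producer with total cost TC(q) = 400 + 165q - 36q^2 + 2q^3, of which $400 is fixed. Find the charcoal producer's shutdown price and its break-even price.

Shutdown price = $3; break-even price = $45

Shutdown price = min AVC. AVC = 165 - 36q + 2q^2, with vertex at q = 9 and minimum $3.
ATC = 400/q + 165 - 36q + 2q^2. Setting dATC/dq = −400/q^2 − 36 + 4q = 0 gives q = 10 (since 4·10^3 − 36·10^2 = 400).
min ATC = 400/10 + 165 − 36·10 + 2·10^2 = $45. That is the break-even price.
For $3 ≤ P < $45 the firm produces at a loss; below $3 it shuts down.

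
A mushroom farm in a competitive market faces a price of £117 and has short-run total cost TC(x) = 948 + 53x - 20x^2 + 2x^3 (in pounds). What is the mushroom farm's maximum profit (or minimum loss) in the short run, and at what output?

AVC = 53 - 20x + 2x^2 has its minimum £3 at x = 5; price £117 clears that bar, so the firm operates.
MC = 53 - 40x + 6x^2. Setting P = MC and taking the root on the rising branch gives x* = 8.
TR = 117·8 = 936. TC = 948 + 168 = 1116. Profit = 936 − 1116 = -£180.
By producing, the firm covers all variable cost plus £768 of fixed cost; shutting down would lose the full £948.

Profit = -£180 at x = 8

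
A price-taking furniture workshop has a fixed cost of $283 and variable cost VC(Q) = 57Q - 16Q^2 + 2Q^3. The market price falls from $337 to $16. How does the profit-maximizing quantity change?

AVC = 57 - 16Q + 2Q^2, minimized at Q = 4 where min AVC = $25. MC = 57 - 32Q + 6Q^2.
With P = $337 above the shutdown price, P = MC gives Q = 10.
At P = $16 < min AVC = $25, price no longer covers variable cost at any output, so the firm shuts down: Q = 0.

Output falls from 10 to 0 (the firm shuts down)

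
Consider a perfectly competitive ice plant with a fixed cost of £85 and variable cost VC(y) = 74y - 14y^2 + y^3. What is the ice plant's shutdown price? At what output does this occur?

Short-run supply begins at min AVC. From VC = 74y - 14y^2 + y^3, AVC = 74 - 14y + y^2.
dAVC/dy = -14 + 2y = 0 gives y = 7. min AVC = 74 - 14·7 + 7^2 = 25.
So the shutdown price is £25.

£25 per unit, at y = 7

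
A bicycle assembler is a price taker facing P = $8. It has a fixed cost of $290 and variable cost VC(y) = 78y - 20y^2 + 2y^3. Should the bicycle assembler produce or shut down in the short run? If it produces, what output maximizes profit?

Strip out fixed cost: VC = 78y - 20y^2 + 2y^3. Then AVC = 78 - 20y + 2y^2 and MC = 78 - 40y + 6y^2.
AVC hits its minimum where MC = AVC, at y = 5, giving min AVC = 78 - 20·5 + 2·5^2 = $28.
Since P = $8 < min AVC = $28, price fails to cover variable cost at any output.
Shutting down limits the loss to fixed cost, $290.

Shut down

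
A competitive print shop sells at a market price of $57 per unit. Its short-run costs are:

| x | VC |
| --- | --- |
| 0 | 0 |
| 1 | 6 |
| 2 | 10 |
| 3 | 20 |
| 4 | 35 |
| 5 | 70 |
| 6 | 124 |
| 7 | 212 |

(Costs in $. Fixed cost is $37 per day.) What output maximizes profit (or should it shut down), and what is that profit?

Tabulate TR − TC: x=0: -37; x=1: 14; x=2: 67; x=3: 114; x=4: 156; x=5: 178; x=6: 181; x=7: 150.
Profit is maximized at x = 6. AVC there is 124/6 = $20.67 ≤ P, so producing beats shutting down (which would give -$37).

x = 6; profit = $181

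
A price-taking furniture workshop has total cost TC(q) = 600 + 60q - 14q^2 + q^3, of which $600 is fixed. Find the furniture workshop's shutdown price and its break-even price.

Shutdown price = $11; break-even price = $80

Shutdown price = min AVC. AVC = 60 - 14q + q^2, with vertex at q = 7 and minimum $11.
ATC = 600/q + 60 - 14q + q^2. Setting dATC/dq = −600/q^2 − 14 + 2q = 0 gives q = 10 (since 2·10^3 − 14·10^2 = 600).
min ATC = 600/10 + 60 − 14·10 + 10^2 = $80. That is the break-even price.
For $11 ≤ P < $80 the firm produces at a loss; below $11 it shuts down.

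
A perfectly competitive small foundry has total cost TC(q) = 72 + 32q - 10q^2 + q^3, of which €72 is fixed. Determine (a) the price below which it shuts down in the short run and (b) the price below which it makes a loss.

AVC = 32 - 10q + q^2; minimized at q = 5, giving min AVC = €7. That is the shutdown price.
ATC = 72/q + 32 - 10q + q^2. Setting dATC/dq = −72/q^2 − 10 + 2q = 0 gives q = 6 (since 2·6^3 − 10·6^2 = 72).
min ATC = 72/6 + 32 − 10·6 + 6^2 = €20. That is the break-even price.
Between these two prices the firm operates at a loss; above €20 it earns a profit.

Shutdown price = €7; break-even price = €20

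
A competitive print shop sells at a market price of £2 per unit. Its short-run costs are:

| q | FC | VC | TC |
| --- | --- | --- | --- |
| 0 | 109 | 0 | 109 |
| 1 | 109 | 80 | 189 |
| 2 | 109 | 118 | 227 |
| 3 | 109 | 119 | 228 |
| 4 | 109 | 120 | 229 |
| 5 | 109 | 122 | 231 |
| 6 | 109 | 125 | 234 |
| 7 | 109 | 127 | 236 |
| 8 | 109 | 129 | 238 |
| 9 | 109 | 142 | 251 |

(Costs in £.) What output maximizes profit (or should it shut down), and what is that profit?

q = 0 (shut down); profit = -£109

Profit at each row (π = 2q − TC): q=0: -109; q=1: -187; q=2: -223; q=3: -222; q=4: -221; q=5: -221; q=6: -222; q=7: -222; q=8: -222; q=9: -233.
Profit is highest at q = 0. Equivalently, the lowest AVC in the table is 142/9 ≈ £15.78 at q = 9, and P = £2 falls below it — price never covers variable cost, so the firm shuts down and loses only its fixed cost.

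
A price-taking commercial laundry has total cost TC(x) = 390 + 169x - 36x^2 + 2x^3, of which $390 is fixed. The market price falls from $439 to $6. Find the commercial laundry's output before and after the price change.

Output falls from 15 to 0 (the firm shuts down)

AVC = 169 - 36x + 2x^2, minimized at x = 9 where min AVC = $7. MC = 169 - 72x + 6x^2.
At P = $439 ≥ min AVC, set P = MC on the rising branch: x = 15.
At P = $6 < min AVC = $7, price no longer covers variable cost at any output, so the firm shuts down: x = 0.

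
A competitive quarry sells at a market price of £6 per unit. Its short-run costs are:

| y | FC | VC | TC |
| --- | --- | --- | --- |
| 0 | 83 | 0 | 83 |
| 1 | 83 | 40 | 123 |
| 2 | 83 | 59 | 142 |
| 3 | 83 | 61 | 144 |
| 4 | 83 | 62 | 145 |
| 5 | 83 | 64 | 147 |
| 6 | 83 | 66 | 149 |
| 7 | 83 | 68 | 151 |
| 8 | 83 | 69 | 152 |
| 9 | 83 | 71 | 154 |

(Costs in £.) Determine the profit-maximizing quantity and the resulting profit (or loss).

Compute π = P·y − TC at each output: y=0: -83; y=1: -117; y=2: -130; y=3: -126; y=4: -121; y=5: -117; y=6: -113; y=7: -109; y=8: -104; y=9: -100.
Profit is highest at y = 0. Equivalently, the lowest AVC in the table is 71/9 ≈ £7.89 at y = 9, and P = £6 falls below it — price never covers variable cost, so the firm shuts down and loses only its fixed cost.

y = 0 (shut down); profit = -£83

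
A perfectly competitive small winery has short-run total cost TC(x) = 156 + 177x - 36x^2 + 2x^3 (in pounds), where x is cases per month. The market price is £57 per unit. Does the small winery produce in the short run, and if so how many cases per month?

Strip out fixed cost: VC = 177x - 36x^2 + 2x^3. Then AVC = 177 - 36x + 2x^2 and MC = 177 - 72x + 6x^2.
AVC is minimized where dAVC/dx = -36 + 4x = 0, at x = 9; min AVC = 177 - 36·9 + 2·9^2 = £15.
Since P = £57 ≥ min AVC = £15, price covers variable cost and the firm should produce.
Solving P = MC: 120 - 72x + 6x^2 = 0 ⇒ x = 2 or 10. On the upward-sloping branch, x* = 10.
Check: AVC at x = 10 is £17 ≤ P, so revenue covers variable cost.
Profit = P·x − TC = 57·10 − 326 = £244.

Produce at x = 10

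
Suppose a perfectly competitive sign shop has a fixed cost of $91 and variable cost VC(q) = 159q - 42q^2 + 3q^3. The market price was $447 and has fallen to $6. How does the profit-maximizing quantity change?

Output falls from 12 to 0 (the firm shuts down)

AVC = 159 - 42q + 3q^2, minimized at q = 7 where min AVC = $12. MC = 159 - 84q + 9q^2.
With P = $447 above the shutdown price, P = MC gives q = 12.
At P = $6 < min AVC = $12, price no longer covers variable cost at any output, so the firm shuts down: q = 0.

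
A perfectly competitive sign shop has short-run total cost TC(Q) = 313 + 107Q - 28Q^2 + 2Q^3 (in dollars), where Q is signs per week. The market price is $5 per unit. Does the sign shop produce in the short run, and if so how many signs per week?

Shut down

From TC, MC = TC'(Q) = 107 - 56Q + 6Q^2 and AVC = VC/Q = 107 - 28Q + 2Q^2.
AVC hits its minimum where MC = AVC, at Q = 7, giving min AVC = 107 - 28·7 + 2·7^2 = $9.
P = $5 lies below min AVC = $9; no output level covers variable cost.
Shutting down limits the loss to fixed cost, $313.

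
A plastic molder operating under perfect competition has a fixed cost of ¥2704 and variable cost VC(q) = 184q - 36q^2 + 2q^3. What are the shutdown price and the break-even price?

Shutdown price = ¥22; break-even price = ¥262

Shutdown price = min AVC. AVC = 184 - 36q + 2q^2, with vertex at q = 9 and minimum ¥22.
ATC = 2704/q + 184 - 36q + 2q^2. Setting dATC/dq = −2704/q^2 − 36 + 4q = 0 gives q = 13 (since 4·13^3 − 36·13^2 = 2704).
min ATC = 2704/13 + 184 − 36·13 + 2·13^2 = ¥262. That is the break-even price.
Between these two prices the firm operates at a loss; above ¥262 it earns a profit.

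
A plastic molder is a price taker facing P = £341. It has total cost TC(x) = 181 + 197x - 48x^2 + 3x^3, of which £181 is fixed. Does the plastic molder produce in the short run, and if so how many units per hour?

From TC, MC = TC'(x) = 197 - 96x + 9x^2 and AVC = VC/x = 197 - 48x + 3x^2.
AVC hits its minimum where MC = AVC, at x = 8, giving min AVC = 197 - 48·8 + 3·8^2 = £5.
Since P = £341 ≥ min AVC = £5, price covers variable cost and the firm should produce.
Set P = MC: 341 = 197 - 96x + 9x^2 → -144 - 96x + 9x^2 = 0. The roots are x = -4/3 and x = 12; the profit-maximizing output is on the rising part of MC, so x* = 12.
Check: AVC at x = 12 is £53 ≤ P, so revenue covers variable cost.
Profit = P·x − TC = 341·12 − 817 = £3275.

Produce at x = 12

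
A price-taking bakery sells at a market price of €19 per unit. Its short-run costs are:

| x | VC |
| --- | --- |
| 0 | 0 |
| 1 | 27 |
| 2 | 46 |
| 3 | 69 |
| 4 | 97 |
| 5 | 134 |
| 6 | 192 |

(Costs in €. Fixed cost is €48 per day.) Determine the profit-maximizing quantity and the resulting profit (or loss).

x = 0 (shut down); profit = -€48

Compute π = P·x − TC at each output: x=0: -48; x=1: -56; x=2: -56; x=3: -60; x=4: -69; x=5: -87; x=6: -126.
Profit is highest at x = 0. Equivalently, the lowest AVC in the table is 46/2 ≈ €23 at x = 2, and P = €19 falls below it — price never covers variable cost, so the firm shuts down and loses only its fixed cost.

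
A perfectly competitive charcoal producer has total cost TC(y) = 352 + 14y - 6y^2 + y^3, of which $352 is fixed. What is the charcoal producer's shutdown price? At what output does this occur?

$5 per unit, at y = 3

The shutdown price is the minimum of AVC. VC = 14y - 6y^2 + y^3, so AVC = 14 - 6y + y^2.
dAVC/dy = -6 + 2y = 0 gives y = 3. min AVC = 14 - 6·3 + 3^2 = 5.
The firm shuts down for any P below $5.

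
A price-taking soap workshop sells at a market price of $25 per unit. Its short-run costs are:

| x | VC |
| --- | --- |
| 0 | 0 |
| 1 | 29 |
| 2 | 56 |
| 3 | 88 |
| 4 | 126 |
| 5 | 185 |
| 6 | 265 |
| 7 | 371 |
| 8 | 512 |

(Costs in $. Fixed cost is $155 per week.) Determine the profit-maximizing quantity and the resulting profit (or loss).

Profit at each row (π = 25x − TC): x=0: -155; x=1: -159; x=2: -161; x=3: -168; x=4: -181; x=5: -215; x=6: -270; x=7: -351; x=8: -467.
Profit is highest at x = 0. Equivalently, the lowest AVC in the table is 56/2 ≈ $28 at x = 2, and P = $25 falls below it — price never covers variable cost, so the firm shuts down and loses only its fixed cost.

x = 0 (shut down); profit = -$155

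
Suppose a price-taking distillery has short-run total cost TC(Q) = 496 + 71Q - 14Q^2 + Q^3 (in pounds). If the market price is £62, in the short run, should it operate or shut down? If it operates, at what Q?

Produce at Q = 9

Variable cost is VC = 71Q - 14Q^2 + Q^3, so AVC = VC/Q = 71 - 14Q + Q^2 and MC = dTC/dQ = 71 - 28Q + 3Q^2.
AVC is minimized where dAVC/dQ = -14 + 2Q = 0, at Q = 7; min AVC = 71 - 14·7 + 7^2 = £22.
Because £62 ≥ £22, revenue can cover variable cost; the firm operates.
Set P = MC: 62 = 71 - 28Q + 3Q^2 → 9 - 28Q + 3Q^2 = 0. The roots are Q = 1/3 and Q = 9; the profit-maximizing output is on the rising part of MC, so Q* = 9.
Check: AVC at Q = 9 is £26 ≤ P, so revenue covers variable cost.
Profit = P·Q − TC = 62·9 − 730 = -£172, a loss, but smaller than the £496 fixed cost the firm would lose by shutting down.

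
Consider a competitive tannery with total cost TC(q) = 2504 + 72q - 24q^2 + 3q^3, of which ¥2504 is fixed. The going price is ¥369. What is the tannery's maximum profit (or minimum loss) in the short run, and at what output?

AVC = 72 - 24q + 3q^2 has its minimum ¥24 at q = 4; price ¥369 clears that bar, so the firm operates.
MC = 72 - 48q + 9q^2. Setting P = MC and taking the root on the rising branch gives q* = 9.
TR = 369·9 = 3321. TC = 2504 + 891 = 3395. Profit = 3321 − 3395 = -¥74.
By producing, the firm covers all variable cost plus ¥2430 of fixed cost; shutting down would lose the full ¥2504.

Profit = -¥74 at q = 9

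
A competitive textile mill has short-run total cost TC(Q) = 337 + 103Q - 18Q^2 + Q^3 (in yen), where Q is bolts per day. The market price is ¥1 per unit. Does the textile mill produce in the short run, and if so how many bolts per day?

Shut down

Variable cost is VC = 103Q - 18Q^2 + Q^3, so AVC = VC/Q = 103 - 18Q + Q^2 and MC = dTC/dQ = 103 - 36Q + 3Q^2.
AVC hits its minimum where MC = AVC, at Q = 9, giving min AVC = 103 - 18·9 + 9^2 = ¥22.
Since P = ¥1 < min AVC = ¥22, price fails to cover variable cost at any output.
The firm minimizes its loss by shutting down and losing only its fixed cost of ¥337.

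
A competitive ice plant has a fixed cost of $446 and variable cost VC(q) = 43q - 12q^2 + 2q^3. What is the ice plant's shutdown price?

The shutdown price is the minimum of AVC. VC = 43q - 12q^2 + 2q^3, so AVC = 43 - 12q + 2q^2.
dAVC/dq = -12 + 4q = 0 gives q = 3. min AVC = 43 - 12·3 + 2·3^2 = 25.
For P < $25 the firm produces nothing.

$25 per unit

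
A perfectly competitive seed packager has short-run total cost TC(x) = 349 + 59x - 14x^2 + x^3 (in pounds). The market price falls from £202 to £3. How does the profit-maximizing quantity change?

AVC = 59 - 14x + x^2, minimized at x = 7 where min AVC = £10. MC = 59 - 28x + 3x^2.
With P = £202 above the shutdown price, P = MC gives x = 13.
At P = £3 < min AVC = £10, price no longer covers variable cost at any output, so the firm shuts down: x = 0.

Output falls from 13 to 0 (the firm shuts down)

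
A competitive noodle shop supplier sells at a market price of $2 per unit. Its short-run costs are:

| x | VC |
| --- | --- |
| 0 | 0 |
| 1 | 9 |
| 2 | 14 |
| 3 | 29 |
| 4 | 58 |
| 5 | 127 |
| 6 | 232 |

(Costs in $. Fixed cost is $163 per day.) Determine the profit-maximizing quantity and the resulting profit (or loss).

x = 0 (shut down); profit = -$163

Profit at each row (π = 2x − TC): x=0: -163; x=1: -170; x=2: -173; x=3: -186; x=4: -213; x=5: -280; x=6: -383.
Profit is highest at x = 0. Equivalently, the lowest AVC in the table is 14/2 ≈ $7 at x = 2, and P = $2 falls below it — price never covers variable cost, so the firm shuts down and loses only its fixed cost.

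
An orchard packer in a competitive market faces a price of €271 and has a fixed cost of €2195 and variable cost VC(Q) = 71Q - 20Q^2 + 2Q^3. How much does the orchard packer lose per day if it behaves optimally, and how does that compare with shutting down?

AVC = 71 - 20Q + 2Q^2; min AVC = €21 at Q = 5. Since P = €271 ≥ min AVC, the firm produces.
With MC = 71 - 40Q + 6Q^2, P = MC on the upward-sloping part at Q* = 10.
TR = 271·10 = 2710. TC = 2195 + 710 = 2905. Profit = 2710 − 2905 = -€195.
By producing, the firm covers all variable cost plus €2000 of fixed cost; shutting down would lose the full €2195.

Profit = -€195 at Q = 10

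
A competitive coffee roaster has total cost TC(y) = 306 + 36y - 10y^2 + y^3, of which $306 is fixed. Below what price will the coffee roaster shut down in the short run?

Short-run supply begins at min AVC. From VC = 36y - 10y^2 + y^3, AVC = 36 - 10y + y^2.
dAVC/dy = -10 + 2y = 0 gives y = 5. min AVC = 36 - 10·5 + 5^2 = 11.
The firm shuts down for any P below $11.

$11 per unit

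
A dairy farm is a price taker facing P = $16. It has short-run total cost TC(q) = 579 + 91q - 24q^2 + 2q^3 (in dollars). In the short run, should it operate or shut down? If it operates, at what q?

From TC, MC = TC'(q) = 91 - 48q + 6q^2 and AVC = VC/q = 91 - 24q + 2q^2.
AVC is minimized where dAVC/dq = -24 + 4q = 0, at q = 6; min AVC = 91 - 24·6 + 2·6^2 = $19.
P = $16 lies below min AVC = $19; no output level covers variable cost.
Best response: produce nothing and absorb the $579 fixed cost.

Shut down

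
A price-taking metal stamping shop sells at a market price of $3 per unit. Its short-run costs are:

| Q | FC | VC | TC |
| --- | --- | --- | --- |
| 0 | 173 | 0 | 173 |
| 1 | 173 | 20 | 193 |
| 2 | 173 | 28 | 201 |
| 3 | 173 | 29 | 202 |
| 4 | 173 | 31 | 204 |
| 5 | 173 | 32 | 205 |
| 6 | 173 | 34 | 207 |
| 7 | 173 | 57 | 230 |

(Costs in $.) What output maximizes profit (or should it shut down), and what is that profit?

Q = 0 (shut down); profit = -$173

Tabulate TR − TC: Q=0: -173; Q=1: -190; Q=2: -195; Q=3: -193; Q=4: -192; Q=5: -190; Q=6: -189; Q=7: -209.
Profit is highest at Q = 0. Equivalently, the lowest AVC in the table is 34/6 ≈ $5.67 at Q = 6, and P = $3 falls below it — price never covers variable cost, so the firm shuts down and loses only its fixed cost.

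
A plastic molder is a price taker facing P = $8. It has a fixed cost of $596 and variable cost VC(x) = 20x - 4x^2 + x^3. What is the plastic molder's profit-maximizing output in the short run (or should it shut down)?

Shut down

From TC, MC = TC'(x) = 20 - 8x + 3x^2 and AVC = VC/x = 20 - 4x + x^2.
AVC hits its minimum where MC = AVC, at x = 2, giving min AVC = 20 - 4·2 + 2^2 = $16.
Since P = $8 < min AVC = $16, price fails to cover variable cost at any output.
Best response: produce nothing and absorb the $596 fixed cost.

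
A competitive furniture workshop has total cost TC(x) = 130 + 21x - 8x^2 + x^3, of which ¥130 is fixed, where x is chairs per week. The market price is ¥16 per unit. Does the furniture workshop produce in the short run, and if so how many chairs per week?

Variable cost is VC = 21x - 8x^2 + x^3, so AVC = VC/x = 21 - 8x + x^2 and MC = dTC/dx = 21 - 16x + 3x^2.
The AVC parabola has its vertex at x = 8/2 = 4, where AVC = 21 - 8·4 + 4^2 = ¥5.
Since P = ¥16 ≥ min AVC = ¥5, price covers variable cost and the firm should produce.
Set P = MC: 16 = 21 - 16x + 3x^2 → 5 - 16x + 3x^2 = 0. The roots are x = 1/3 and x = 5; the profit-maximizing output is on the rising part of MC, so x* = 5.
Check: AVC at x = 5 is ¥6 ≤ P, so revenue covers variable cost.
Profit = P·x − TC = 16·5 − 160 = -¥80, a loss, but smaller than the ¥130 fixed cost the firm would lose by shutting down.

Produce at x = 5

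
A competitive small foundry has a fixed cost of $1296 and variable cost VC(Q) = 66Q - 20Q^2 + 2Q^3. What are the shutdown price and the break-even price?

Shutdown price = $16; break-even price = $192

AVC = 66 - 20Q + 2Q^2; minimized at Q = 5, giving min AVC = $16. That is the shutdown price.
ATC = 1296/Q + 66 - 20Q + 2Q^2. Setting dATC/dQ = −1296/Q^2 − 20 + 4Q = 0 gives Q = 9 (since 4·9^3 − 20·9^2 = 1296).
min ATC = 1296/9 + 66 − 20·9 + 2·9^2 = $192. That is the break-even price.
Between these two prices the firm operates at a loss; above $192 it earns a profit.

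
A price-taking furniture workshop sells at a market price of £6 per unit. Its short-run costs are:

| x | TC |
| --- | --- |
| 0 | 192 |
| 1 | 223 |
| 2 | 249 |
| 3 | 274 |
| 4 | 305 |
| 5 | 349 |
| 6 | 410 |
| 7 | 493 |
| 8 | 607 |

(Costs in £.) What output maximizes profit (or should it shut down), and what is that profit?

x = 0 (shut down); profit = -£192

Compute π = P·x − TC at each output: x=0: -192; x=1: -217; x=2: -237; x=3: -256; x=4: -281; x=5: -319; x=6: -374; x=7: -451; x=8: -559.
Profit is highest at x = 0. Equivalently, the lowest AVC in the table is 82/3 ≈ £27.33 at x = 3, and P = £6 falls below it — price never covers variable cost, so the firm shuts down and loses only its fixed cost.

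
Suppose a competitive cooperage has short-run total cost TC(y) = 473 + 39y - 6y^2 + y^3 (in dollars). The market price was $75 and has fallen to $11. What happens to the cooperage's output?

Output falls from 6 to 0 (the firm shuts down)

MC = 39 - 12y + 3y^2; the shutdown threshold is min AVC = $30 (at y = 3).
At P = $75 ≥ min AVC, set P = MC on the rising branch: y = 6.
At P = $11 < min AVC = $30, price no longer covers variable cost at any output, so the firm shuts down: y = 0.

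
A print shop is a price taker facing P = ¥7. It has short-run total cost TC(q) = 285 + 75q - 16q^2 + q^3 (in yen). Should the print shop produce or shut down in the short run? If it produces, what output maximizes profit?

From TC, MC = TC'(q) = 75 - 32q + 3q^2 and AVC = VC/q = 75 - 16q + q^2.
AVC hits its minimum where MC = AVC, at q = 8, giving min AVC = 75 - 16·8 + 8^2 = ¥11.
Since P = ¥7 < min AVC = ¥11, price fails to cover variable cost at any output.
Best response: produce nothing and absorb the ¥285 fixed cost.

Shut down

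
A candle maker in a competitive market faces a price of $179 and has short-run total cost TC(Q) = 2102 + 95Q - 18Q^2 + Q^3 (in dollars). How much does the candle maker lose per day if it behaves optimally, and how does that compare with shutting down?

AVC = 95 - 18Q + Q^2 has its minimum $14 at Q = 9; price $179 clears that bar, so the firm operates.
MC = 95 - 36Q + 3Q^2. Setting P = MC and taking the root on the rising branch gives Q* = 14.
TR = 179·14 = 2506. TC = 2102 + 546 = 2648. Profit = 2506 − 2648 = -$142.
Shutting down would mean losing the fixed cost of $2102, so operating at a loss of $142 is better by $1960.

Profit = -$142 at Q = 14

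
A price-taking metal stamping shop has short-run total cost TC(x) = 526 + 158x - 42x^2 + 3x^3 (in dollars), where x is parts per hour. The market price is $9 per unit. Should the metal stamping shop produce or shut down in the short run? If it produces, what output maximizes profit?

Strip out fixed cost: VC = 158x - 42x^2 + 3x^3. Then AVC = 158 - 42x + 3x^2 and MC = 158 - 84x + 9x^2.
AVC is minimized where dAVC/dx = -42 + 6x = 0, at x = 7; min AVC = 158 - 42·7 + 3·7^2 = $11.
P = $9 lies below min AVC = $11; no output level covers variable cost.
The firm minimizes its loss by shutting down and losing only its fixed cost of $526.

Shut down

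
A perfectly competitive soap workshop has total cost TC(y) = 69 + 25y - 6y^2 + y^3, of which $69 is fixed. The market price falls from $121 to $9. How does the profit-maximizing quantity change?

Output falls from 8 to 0 (the firm shuts down)

AVC = 25 - 6y + y^2, minimized at y = 3 where min AVC = $16. MC = 25 - 12y + 3y^2.
With P = $121 above the shutdown price, P = MC gives y = 8.
At P = $9 < min AVC = $16, price no longer covers variable cost at any output, so the firm shuts down: y = 0.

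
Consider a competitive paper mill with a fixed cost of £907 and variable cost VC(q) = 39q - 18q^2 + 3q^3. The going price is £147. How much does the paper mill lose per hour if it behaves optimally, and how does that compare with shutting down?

AVC = 39 - 18q + 3q^2 has its minimum £12 at q = 3; price £147 clears that bar, so the firm operates.
With MC = 39 - 36q + 9q^2, P = MC on the upward-sloping part at q* = 6.
TR = 147·6 = 882. TC = 907 + 234 = 1141. Profit = 882 − 1141 = -£259.
Shutting down would mean losing the fixed cost of £907, so operating at a loss of £259 is better by £648.

Profit = -£259 at q = 6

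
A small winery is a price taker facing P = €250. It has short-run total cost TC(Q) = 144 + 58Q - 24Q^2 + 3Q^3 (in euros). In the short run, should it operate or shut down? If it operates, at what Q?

From TC, MC = TC'(Q) = 58 - 48Q + 9Q^2 and AVC = VC/Q = 58 - 24Q + 3Q^2.
AVC hits its minimum where MC = AVC, at Q = 4, giving min AVC = 58 - 24·4 + 3·4^2 = €10.
P = €250 exceeds min AVC = €10, so the firm stays open.
P = MC gives -192 - 48Q + 9Q^2 = 0, with roots -8/3 and 8. Take the larger (rising MC): Q* = 8.
Check: AVC at Q = 8 is €58 ≤ P, so revenue covers variable cost.
Profit = P·Q − TC = 250·8 − 608 = €1392.

Produce at Q = 8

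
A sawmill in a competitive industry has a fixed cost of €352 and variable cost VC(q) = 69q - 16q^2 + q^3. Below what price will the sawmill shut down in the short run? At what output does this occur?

€5 per unit, at q = 8

Short-run supply begins at min AVC. From VC = 69q - 16q^2 + q^3, AVC = 69 - 16q + q^2.
dAVC/dq = -16 + 2q = 0 gives q = 8. min AVC = 69 - 16·8 + 8^2 = 5.
For P < €5 the firm produces nothing.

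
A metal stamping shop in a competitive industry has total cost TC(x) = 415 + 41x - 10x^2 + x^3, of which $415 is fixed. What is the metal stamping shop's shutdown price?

Short-run supply begins at min AVC. From VC = 41x - 10x^2 + x^3, AVC = 41 - 10x + x^2.
dAVC/dx = -10 + 2x = 0 gives x = 5. min AVC = 41 - 10·5 + 5^2 = 16.
For P < $16 the firm produces nothing.

$16 per unit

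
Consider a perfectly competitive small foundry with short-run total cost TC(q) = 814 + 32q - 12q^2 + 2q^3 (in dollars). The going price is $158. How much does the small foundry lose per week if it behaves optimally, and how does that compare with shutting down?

Profit = -$30 at q = 7

AVC = 32 - 12q + 2q^2 has its minimum $14 at q = 3; price $158 clears that bar, so the firm operates.
MC = 32 - 24q + 6q^2. Setting P = MC and taking the root on the rising branch gives q* = 7.
TR = 158·7 = 1106. TC = 814 + 322 = 1136. Profit = 1106 − 1136 = -$30.
Shutting down would mean losing the fixed cost of $814, so operating at a loss of $30 is better by $784.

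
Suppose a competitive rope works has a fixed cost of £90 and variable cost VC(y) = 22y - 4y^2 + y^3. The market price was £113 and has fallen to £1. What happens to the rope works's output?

Output falls from 7 to 0 (the firm shuts down)

AVC = 22 - 4y + y^2, minimized at y = 2 where min AVC = £18. MC = 22 - 8y + 3y^2.
At P = £113 ≥ min AVC, set P = MC on the rising branch: y = 7.
At P = £1 < min AVC = £18, price no longer covers variable cost at any output, so the firm shuts down: y = 0.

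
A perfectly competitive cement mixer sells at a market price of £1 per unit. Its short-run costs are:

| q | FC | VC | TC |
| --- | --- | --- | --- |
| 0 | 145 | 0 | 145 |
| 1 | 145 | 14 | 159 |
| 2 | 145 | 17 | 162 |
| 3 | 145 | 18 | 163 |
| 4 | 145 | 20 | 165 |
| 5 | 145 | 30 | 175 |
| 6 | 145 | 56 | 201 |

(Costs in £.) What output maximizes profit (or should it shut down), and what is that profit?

q = 0 (shut down); profit = -£145

Compute π = P·q − TC at each output: q=0: -145; q=1: -158; q=2: -160; q=3: -160; q=4: -161; q=5: -170; q=6: -195.
Profit is highest at q = 0. Equivalently, the lowest AVC in the table is 20/4 ≈ £5 at q = 4, and P = £1 falls below it — price never covers variable cost, so the firm shuts down and loses only its fixed cost.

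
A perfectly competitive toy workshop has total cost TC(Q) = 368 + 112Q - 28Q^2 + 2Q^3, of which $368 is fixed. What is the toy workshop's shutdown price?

The shutdown price is the minimum of AVC. VC = 112Q - 28Q^2 + 2Q^3, so AVC = 112 - 28Q + 2Q^2.
At the minimum of AVC, MC = AVC. MC = 112 - 56Q + 6Q^2; setting MC = AVC gives 4Q^2 - 28Q = 0, so Q = 7. min AVC = 14.
For P < $14 the firm produces nothing.

$14 per unit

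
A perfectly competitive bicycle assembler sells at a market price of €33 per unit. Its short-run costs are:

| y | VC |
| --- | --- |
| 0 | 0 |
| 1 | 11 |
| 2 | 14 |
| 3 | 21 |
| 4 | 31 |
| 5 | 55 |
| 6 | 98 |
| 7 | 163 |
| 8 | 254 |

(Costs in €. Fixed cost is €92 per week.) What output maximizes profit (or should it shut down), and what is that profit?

y = 5; profit = €18

Profit at each row (π = 33y − TC): y=0: -92; y=1: -70; y=2: -40; y=3: -14; y=4: 9; y=5: 18; y=6: 8; y=7: -24; y=8: -82.
Profit is maximized at y = 5. AVC there is 55/5 = €11 ≤ P, so producing beats shutting down (which would give -€92).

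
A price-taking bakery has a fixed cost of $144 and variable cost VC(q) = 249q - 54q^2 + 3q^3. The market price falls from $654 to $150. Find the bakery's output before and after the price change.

MC = 249 - 108q + 9q^2; the shutdown threshold is min AVC = $6 (at q = 9).
With P = $654 above the shutdown price, P = MC gives q = 15.
At P = $150 ≥ min AVC, set P = MC: q = 11. The firm stays open but cuts output.

Output falls from 15 to 11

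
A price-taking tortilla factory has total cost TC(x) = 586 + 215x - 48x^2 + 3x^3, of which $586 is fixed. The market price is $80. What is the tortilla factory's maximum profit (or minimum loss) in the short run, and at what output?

AVC = 215 - 48x + 3x^2; min AVC = $23 at x = 8. Since P = $80 ≥ min AVC, the firm produces.
MC = 215 - 96x + 9x^2. Setting P = MC and taking the root on the rising branch gives x* = 9.
TR = 80·9 = 720. TC = 586 + 234 = 820. Profit = 720 − 820 = -$100.
Shutting down would mean losing the fixed cost of $586, so operating at a loss of $100 is better by $486.

Profit = -$100 at x = 9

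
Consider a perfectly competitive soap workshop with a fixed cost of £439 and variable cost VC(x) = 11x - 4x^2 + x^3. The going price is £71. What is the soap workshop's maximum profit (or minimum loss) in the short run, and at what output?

AVC = 11 - 4x + x^2 has its minimum £7 at x = 2; price £71 clears that bar, so the firm operates.
MC = 11 - 8x + 3x^2. Setting P = MC and taking the root on the rising branch gives x* = 6.
TR = 71·6 = 426. TC = 439 + 138 = 577. Profit = 426 − 577 = -£151.
Shutting down would mean losing the fixed cost of £439, so operating at a loss of £151 is better by £288.

Profit = -£151 at x = 6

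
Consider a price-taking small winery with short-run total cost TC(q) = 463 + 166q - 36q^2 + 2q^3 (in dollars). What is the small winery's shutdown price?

Short-run supply begins at min AVC. From VC = 166q - 36q^2 + 2q^3, AVC = 166 - 36q + 2q^2.
dAVC/dq = -36 + 4q = 0 gives q = 9. min AVC = 166 - 36·9 + 2·9^2 = 4.
The firm shuts down for any P below $4.

$4 per unit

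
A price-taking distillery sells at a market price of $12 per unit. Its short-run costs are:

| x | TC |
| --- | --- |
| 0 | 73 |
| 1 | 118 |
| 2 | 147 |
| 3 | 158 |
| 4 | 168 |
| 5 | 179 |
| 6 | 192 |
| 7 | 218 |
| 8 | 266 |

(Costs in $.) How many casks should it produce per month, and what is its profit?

Tabulate TR − TC: x=0: -73; x=1: -106; x=2: -123; x=3: -122; x=4: -120; x=5: -119; x=6: -120; x=7: -134; x=8: -170.
Profit is highest at x = 0. Equivalently, the lowest AVC in the table is 119/6 ≈ $19.83 at x = 6, and P = $12 falls below it — price never covers variable cost, so the firm shuts down and loses only its fixed cost.

x = 0 (shut down); profit = -$73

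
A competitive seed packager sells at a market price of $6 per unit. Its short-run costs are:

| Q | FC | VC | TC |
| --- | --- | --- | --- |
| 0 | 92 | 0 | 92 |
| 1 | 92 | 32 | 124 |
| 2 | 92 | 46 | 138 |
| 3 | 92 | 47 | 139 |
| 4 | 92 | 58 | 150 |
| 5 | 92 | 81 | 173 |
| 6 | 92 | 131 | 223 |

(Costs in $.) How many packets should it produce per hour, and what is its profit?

Q = 0 (shut down); profit = -$92

Compute π = P·Q − TC at each output: Q=0: -92; Q=1: -118; Q=2: -126; Q=3: -121; Q=4: -126; Q=5: -143; Q=6: -187.
Profit is highest at Q = 0. Equivalently, the lowest AVC in the table is 58/4 ≈ $14.50 at Q = 4, and P = $6 falls below it — price never covers variable cost, so the firm shuts down and loses only its fixed cost.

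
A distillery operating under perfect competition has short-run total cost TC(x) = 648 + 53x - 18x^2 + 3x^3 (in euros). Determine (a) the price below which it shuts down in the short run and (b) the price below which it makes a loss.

Shutdown price = €26; break-even price = €161

Shutdown price = min AVC. AVC = 53 - 18x + 3x^2, with vertex at x = 3 and minimum €26.
ATC = 648/x + 53 - 18x + 3x^2. Setting dATC/dx = −648/x^2 − 18 + 6x = 0 gives x = 6 (since 6·6^3 − 18·6^2 = 648).
min ATC = 648/6 + 53 − 18·6 + 3·6^2 = €161. That is the break-even price.
Between these two prices the firm operates at a loss; above €161 it earns a profit.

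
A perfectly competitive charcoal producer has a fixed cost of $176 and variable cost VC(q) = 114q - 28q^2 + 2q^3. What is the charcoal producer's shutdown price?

The firm shuts down when price falls below the minimum of average variable cost. AVC = VC/q = 114 - 28q + 2q^2.
dAVC/dq = -28 + 4q = 0 gives q = 7. min AVC = 114 - 28·7 + 2·7^2 = 16.
So the shutdown price is $16.

$16 per unit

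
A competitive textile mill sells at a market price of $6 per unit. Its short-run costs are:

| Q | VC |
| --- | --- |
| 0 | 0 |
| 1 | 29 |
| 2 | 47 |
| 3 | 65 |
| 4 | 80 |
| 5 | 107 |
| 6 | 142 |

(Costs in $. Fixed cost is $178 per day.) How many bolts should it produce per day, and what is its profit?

Tabulate TR − TC: Q=0: -178; Q=1: -201; Q=2: -213; Q=3: -225; Q=4: -234; Q=5: -255; Q=6: -284.
Profit is highest at Q = 0. Equivalently, the lowest AVC in the table is 80/4 ≈ $20 at Q = 4, and P = $6 falls below it — price never covers variable cost, so the firm shuts down and loses only its fixed cost.

Q = 0 (shut down); profit = -$178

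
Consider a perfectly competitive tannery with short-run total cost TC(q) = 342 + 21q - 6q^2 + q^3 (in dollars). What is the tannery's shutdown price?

$12 per unit

The firm shuts down when price falls below the minimum of average variable cost. AVC = VC/q = 21 - 6q + q^2.
At the minimum of AVC, MC = AVC. MC = 21 - 12q + 3q^2; setting MC = AVC gives 2q^2 - 6q = 0, so q = 3. min AVC = 12.
So the shutdown price is $12.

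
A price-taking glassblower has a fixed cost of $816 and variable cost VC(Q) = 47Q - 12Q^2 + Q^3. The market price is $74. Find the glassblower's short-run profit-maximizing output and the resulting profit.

AVC = 47 - 12Q + Q^2; min AVC = $11 at Q = 6. Since P = $74 ≥ min AVC, the firm produces.
MC = 47 - 24Q + 3Q^2. Setting P = MC and taking the root on the rising branch gives Q* = 9.
TR = 74·9 = 666. TC = 816 + 180 = 996. Profit = 666 − 996 = -$330.
By producing, the firm covers all variable cost plus $486 of fixed cost; shutting down would lose the full $816.

Profit = -$330 at Q = 9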